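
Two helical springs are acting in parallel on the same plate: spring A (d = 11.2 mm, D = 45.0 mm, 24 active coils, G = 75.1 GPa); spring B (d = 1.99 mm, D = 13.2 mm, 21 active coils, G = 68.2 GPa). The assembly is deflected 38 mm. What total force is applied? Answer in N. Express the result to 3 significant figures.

k_A = Gd⁴/(8D³N_a) = (75.1×10³)(11.2⁴)/(8·45.0³·24) = 67.542 N/mm
k_B = Gd⁴/(8D³N_a) = (68.2×10³)(1.99⁴)/(8·13.2³·21) = 2.768 N/mm
Parallel: k_eq = 67.542 + 2.768 = 70.31 N/mm
F = k_eq·δ = 70.31·38 = 2671.8 N

2670 N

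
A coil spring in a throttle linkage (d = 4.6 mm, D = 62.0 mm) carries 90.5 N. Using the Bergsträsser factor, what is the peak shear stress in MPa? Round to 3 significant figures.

161 MPa

Spring index C = D/d = 62.0/4.6 = 13.4783
K_B = (4C+2)/(4C−3) = 55.913/50.913 = 1.0982
τ₀ = 8FD/(πd³) = 8·90.5·62.0/(π·4.6³) = 44888/305.79 = 146.79 MPa
τ_max = K·τ₀ = 1.0982 × 146.79 = 161.21 MPa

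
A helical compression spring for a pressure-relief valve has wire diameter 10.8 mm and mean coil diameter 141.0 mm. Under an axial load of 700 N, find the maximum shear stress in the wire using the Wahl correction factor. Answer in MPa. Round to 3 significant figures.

Spring index C = D/d = 141.0/10.8 = 13.0556
K_W = (4C−1)/(4C−4) + 0.615/C = 51.222/48.222 + 0.0471 = 1.1093
τ₀ = 8FD/(πd³) = 8·700·141.0/(π·10.8³) = 789600/3957.5 = 199.52 MPa
τ_max = K·τ₀ = 1.1093 × 199.52 = 221.33 MPa

221 MPa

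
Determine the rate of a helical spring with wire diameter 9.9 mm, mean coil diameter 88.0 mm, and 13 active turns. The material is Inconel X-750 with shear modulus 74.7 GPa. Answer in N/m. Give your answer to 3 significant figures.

k = Gd⁴/(8D³N_a) = (74.7×10³ × 9.9⁴) / (8 × 88.0³ × 13)
  = 7.17565e+08 / 7.08731e+07 = 10.125 N/mm = 10125 N/m

10100 N/m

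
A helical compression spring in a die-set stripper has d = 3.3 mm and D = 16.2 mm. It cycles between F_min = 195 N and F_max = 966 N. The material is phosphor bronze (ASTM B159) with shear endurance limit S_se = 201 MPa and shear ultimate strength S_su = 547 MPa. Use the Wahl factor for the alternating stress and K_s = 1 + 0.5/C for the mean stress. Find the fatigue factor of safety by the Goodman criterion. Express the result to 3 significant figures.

C = D/d = 16.2/3.3 = 4.9091; K_W = (4C−1)/(4C−4)+0.615/C = 1.3171; K_s = 1+0.5/C = 1.1019
F_a = (F_max−F_min)/2 = 385.5 N; F_m = (F_max+F_min)/2 = 580.5 N
τ_a = K_W·8F_aD/(πd³) = 1.3171 × 442.52 = 582.87 MPa
τ_m = K_s·8F_mD/(πd³) = 1.1019 × 666.37 = 734.24 MPa
Goodman: 1/n_f = τ_a/S_se + τ_m/S_su = 582.87/201 + 734.24/547 = 2.89983 + 1.34231 = 4.2421
n_f = 1/4.2421 = 0.2357

0.236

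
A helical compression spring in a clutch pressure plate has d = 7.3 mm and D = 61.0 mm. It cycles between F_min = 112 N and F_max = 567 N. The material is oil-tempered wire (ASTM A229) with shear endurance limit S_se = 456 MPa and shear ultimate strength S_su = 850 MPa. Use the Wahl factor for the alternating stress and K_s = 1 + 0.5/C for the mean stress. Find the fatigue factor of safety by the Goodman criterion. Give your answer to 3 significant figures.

C = D/d = 61.0/7.3 = 8.3562; K_W = (4C−1)/(4C−4)+0.615/C = 1.1756; K_s = 1+0.5/C = 1.0598
F_a = (F_max−F_min)/2 = 227.5 N; F_m = (F_max+F_min)/2 = 339.5 N
τ_a = K_W·8F_aD/(πd³) = 1.1756 × 90.841 = 106.79 MPa
τ_m = K_s·8F_mD/(πd³) = 1.0598 × 135.56 = 143.67 MPa
Goodman: 1/n_f = τ_a/S_se + τ_m/S_su = 106.79/456 + 143.67/850 = 0.23419 + 0.16903 = 0.40321
n_f = 1/0.40321 = 2.48

2.48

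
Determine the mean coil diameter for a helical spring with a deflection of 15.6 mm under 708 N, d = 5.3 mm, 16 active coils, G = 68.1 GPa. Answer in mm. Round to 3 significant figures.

21.0 mm

Required rate k = F/δ = 708/15.6 = 45.385 N/mm
D = (Gd⁴/(8N_a·k))^(1/3) = (68.1×10³·5.3⁴/(8·16·45.385))^(1/3)
  = (9249.79)^(1/3) = 20.9915 mm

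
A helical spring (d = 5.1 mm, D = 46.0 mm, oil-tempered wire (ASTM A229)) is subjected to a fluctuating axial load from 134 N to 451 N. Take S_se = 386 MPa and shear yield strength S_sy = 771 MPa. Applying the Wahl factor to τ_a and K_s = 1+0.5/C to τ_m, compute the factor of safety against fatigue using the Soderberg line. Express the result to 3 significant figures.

1.29

C = D/d = 46.0/5.1 = 9.0196; K_W = (4C−1)/(4C−4)+0.615/C = 1.1617; K_s = 1+0.5/C = 1.0554
F_a = (F_max−F_min)/2 = 158.5 N; F_m = (F_max+F_min)/2 = 292.5 N
τ_a = K_W·8F_aD/(πd³) = 1.1617 × 139.96 = 162.6 MPa
τ_m = K_s·8F_mD/(πd³) = 1.0554 × 258.29 = 272.61 MPa
Soderberg: 1/n_f = τ_a/S_se + τ_m/S_sy = 162.6/386 + 272.61/771 = 0.42124 + 0.35358 = 0.77482
n_f = 1/0.77482 = 1.291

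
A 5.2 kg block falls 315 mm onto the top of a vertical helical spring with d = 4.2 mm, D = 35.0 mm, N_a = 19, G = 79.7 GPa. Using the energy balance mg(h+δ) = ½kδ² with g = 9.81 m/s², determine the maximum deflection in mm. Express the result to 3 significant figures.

k = Gd⁴/(8D³N_a) = (79.7×10³)(4.2⁴)/(8·35.0³·19) = 3.8055 N/mm
W = mg = 5.2 × 9.81 = 51.012 N
½kδ² − Wδ − Wh = 0 → δ = (W + √(W² + 2kWh))/k
δ = (51.012 + √(2602.2 + 122298))/3.8055 = (51.012 + 353.41)/3.8055 = 106.27 mm

106 mm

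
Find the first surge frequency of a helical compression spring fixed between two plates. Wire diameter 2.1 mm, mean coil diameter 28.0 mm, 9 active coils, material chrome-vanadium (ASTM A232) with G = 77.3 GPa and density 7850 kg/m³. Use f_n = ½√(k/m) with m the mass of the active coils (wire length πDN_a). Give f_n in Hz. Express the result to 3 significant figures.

105 Hz

k = Gd⁴/(8D³N_a) = (77.3×10³)(2.1⁴)/(8·28.0³·9) = 0.95115 N/mm = 951.15 N/m
Wire length L = πDN_a = π·28.0·9 = 791.68 mm
m = ρ·(πd²/4)·L = 7850 × 3.4636×10⁻⁶ m² × 0.79168 m = 0.021525 kg
f_n = ½√(k/m) = 0.5·√(951.15/0.021525) = 0.5·√(44188) = 105.1 Hz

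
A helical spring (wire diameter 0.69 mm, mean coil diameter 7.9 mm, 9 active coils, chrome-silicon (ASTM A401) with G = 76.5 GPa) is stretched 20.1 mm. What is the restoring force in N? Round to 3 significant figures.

9.82 N

k = Gd⁴/(8D³N_a) = (76.5×10³)(0.69⁴)/(8·7.9³·9) = 0.48848 N/mm
F = k·δ = 0.48848 × 20.1 = 9.8184 N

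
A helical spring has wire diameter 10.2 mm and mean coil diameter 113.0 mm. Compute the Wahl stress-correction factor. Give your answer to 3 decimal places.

C = D/d = 113.0/10.2 = 11.0784
K_W = (4C−1)/(4C−4) + 0.615/C = 43.314/40.314 + 0.0555 = 1.1299

1.130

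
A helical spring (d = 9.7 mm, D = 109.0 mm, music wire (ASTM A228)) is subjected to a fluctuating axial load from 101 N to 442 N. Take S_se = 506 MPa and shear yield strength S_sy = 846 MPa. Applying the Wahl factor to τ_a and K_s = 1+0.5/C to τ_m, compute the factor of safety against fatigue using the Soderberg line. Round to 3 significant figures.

C = D/d = 109.0/9.7 = 11.2371; K_W = (4C−1)/(4C−4)+0.615/C = 1.1280; K_s = 1+0.5/C = 1.0445
F_a = (F_max−F_min)/2 = 170.5 N; F_m = (F_max+F_min)/2 = 271.5 N
τ_a = K_W·8F_aD/(πd³) = 1.1280 × 51.853 = 58.49 MPa
τ_m = K_s·8F_mD/(πd³) = 1.0445 × 82.57 = 86.244 MPa
Soderberg: 1/n_f = τ_a/S_se + τ_m/S_sy = 58.49/506 + 86.244/846 = 0.11559 + 0.10194 = 0.21754
n_f = 1/0.21754 = 4.597

4.60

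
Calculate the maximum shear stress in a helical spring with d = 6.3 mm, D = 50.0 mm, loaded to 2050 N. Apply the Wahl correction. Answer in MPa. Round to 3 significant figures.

1240 MPa

Spring index C = D/d = 50.0/6.3 = 7.9365
K_W = (4C−1)/(4C−4) + 0.615/C = 30.746/27.746 + 0.0775 = 1.1856
τ₀ = 8FD/(πd³) = 8·2050·50.0/(π·6.3³) = 820000/785.55 = 1043.9 MPa
τ_max = K·τ₀ = 1.1856 × 1043.9 = 1237.6 MPa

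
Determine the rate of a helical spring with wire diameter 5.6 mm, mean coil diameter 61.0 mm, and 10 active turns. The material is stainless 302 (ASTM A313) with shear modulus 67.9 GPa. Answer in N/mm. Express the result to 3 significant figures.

3.68 N/mm

k = Gd⁴/(8D³N_a) = (67.9×10³ × 5.6⁴) / (8 × 61.0³ × 10)
  = 6.67762e+07 / 1.81585e+07 = 3.6774 N/mm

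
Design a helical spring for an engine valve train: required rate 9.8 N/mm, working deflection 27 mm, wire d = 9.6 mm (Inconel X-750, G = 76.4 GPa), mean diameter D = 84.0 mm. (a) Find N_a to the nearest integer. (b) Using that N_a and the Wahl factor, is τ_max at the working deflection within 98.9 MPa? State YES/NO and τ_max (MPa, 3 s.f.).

N_a = Gd⁴/(8D³k) = (76.4×10³)(9.6⁴)/(8·84.0³·9.8) = 13.96 → N_a = 14
Actual rate k = Gd⁴/(8D³·14) = 9.7751 N/mm
Working load F = kδ = 9.7751·27 = 263.93 N
C = 84.0/9.6 = 8.7500; K_W = (4C−1)/(4C−4)+0.615/C = 1.1671
τ_max = K_W·8FD/(πd³) = 1.1671·63.81 = 74.471 MPa
τ_max ≤ 98.9 MPa → acceptable

(a) 14 coils; (b) YES, τ_max = 74.5 MPa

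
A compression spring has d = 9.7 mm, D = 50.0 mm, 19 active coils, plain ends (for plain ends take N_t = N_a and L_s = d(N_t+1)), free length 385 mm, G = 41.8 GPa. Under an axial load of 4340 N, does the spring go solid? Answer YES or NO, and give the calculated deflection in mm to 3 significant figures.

k = Gd⁴/(8D³N_a) = (41.8×10³)(9.7⁴)/(8·50.0³·19) = 19.476 N/mm
N_t = 19; L_s = 9.7·20 = 194 mm; δ_solid = L₀ − L_s = 385 − 194 = 191 mm
δ = F/k = 4340/19.476 = 222.83 mm
δ ≥ δ_solid → spring goes solid

YES, δ = 223 mm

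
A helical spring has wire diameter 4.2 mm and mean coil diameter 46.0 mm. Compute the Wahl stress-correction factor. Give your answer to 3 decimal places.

1.132

C = D/d = 46.0/4.2 = 10.9524
K_W = (4C−1)/(4C−4) + 0.615/C = 42.810/39.810 + 0.0562 = 1.1315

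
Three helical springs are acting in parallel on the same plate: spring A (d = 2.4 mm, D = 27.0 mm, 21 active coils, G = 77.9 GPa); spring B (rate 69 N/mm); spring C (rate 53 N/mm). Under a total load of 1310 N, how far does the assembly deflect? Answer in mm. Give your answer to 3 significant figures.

k_A = Gd⁴/(8D³N_a) = (77.9×10³)(2.4⁴)/(8·27.0³·21) = 0.7816 N/mm
Parallel: k_eq = 0.7816 + 69 + 53 = 122.78 N/mm
δ = F/k_eq = 1310/122.78 = 10.669 mm

10.7 mm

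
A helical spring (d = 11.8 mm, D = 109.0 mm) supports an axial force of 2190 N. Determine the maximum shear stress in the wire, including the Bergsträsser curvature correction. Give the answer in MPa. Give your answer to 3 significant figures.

Spring index C = D/d = 109.0/11.8 = 9.2373
K_B = (4C+2)/(4C−3) = 38.949/33.949 = 1.1473
τ₀ = 8FD/(πd³) = 8·2190·109.0/(π·11.8³) = 1.90968e+06/5161.7 = 369.97 MPa
τ_max = K·τ₀ = 1.1473 × 369.97 = 424.46 MPa

424 MPa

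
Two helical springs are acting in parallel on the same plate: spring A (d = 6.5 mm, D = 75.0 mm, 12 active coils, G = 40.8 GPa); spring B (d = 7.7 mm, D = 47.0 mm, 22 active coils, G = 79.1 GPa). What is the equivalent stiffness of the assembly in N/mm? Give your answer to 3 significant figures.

17.0 N/mm

k_A = Gd⁴/(8D³N_a) = (40.8×10³)(6.5⁴)/(8·75.0³·12) = 1.7983 N/mm
k_B = Gd⁴/(8D³N_a) = (79.1×10³)(7.7⁴)/(8·47.0³·22) = 15.217 N/mm
Parallel: k_eq = 1.7983 + 15.217 = 17.015 N/mm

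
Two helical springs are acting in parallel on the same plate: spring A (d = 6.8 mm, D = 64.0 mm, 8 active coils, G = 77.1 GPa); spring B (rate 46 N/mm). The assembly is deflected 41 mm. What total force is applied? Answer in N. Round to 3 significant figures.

2290 N

k_A = Gd⁴/(8D³N_a) = (77.1×10³)(6.8⁴)/(8·64.0³·8) = 9.8259 N/mm
Parallel: k_eq = 9.8259 + 46 = 55.826 N/mm
F = k_eq·δ = 55.826·41 = 2288.9 N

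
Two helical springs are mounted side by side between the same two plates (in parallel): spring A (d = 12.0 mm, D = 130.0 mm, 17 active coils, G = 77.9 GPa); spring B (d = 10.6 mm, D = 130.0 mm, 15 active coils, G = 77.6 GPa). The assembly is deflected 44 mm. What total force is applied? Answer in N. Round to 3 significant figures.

k_A = Gd⁴/(8D³N_a) = (77.9×10³)(12.0⁴)/(8·130.0³·17) = 5.4062 N/mm
k_B = Gd⁴/(8D³N_a) = (77.6×10³)(10.6⁴)/(8·130.0³·15) = 3.716 N/mm
Parallel: k_eq = 5.4062 + 3.716 = 9.1222 N/mm
F = k_eq·δ = 9.1222·44 = 401.38 N

401 N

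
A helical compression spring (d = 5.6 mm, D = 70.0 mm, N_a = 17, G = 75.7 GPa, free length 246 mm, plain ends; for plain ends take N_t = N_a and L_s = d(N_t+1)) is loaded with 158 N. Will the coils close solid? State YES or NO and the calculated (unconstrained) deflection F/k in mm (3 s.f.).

k = Gd⁴/(8D³N_a) = (75.7×10³)(5.6⁴)/(8·70.0³·17) = 1.5959 N/mm
N_t = 17; L_s = 5.6·18 = 100.8 mm; δ_solid = L₀ − L_s = 246 − 100.8 = 145.2 mm
δ = F/k = 158/1.5959 = 99.002 mm
δ < δ_solid → spring does not go solid

NO, δ = 99.0 mm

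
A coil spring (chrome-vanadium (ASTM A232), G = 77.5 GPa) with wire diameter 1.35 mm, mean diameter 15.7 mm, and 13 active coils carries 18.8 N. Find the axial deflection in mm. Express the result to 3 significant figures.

29.4 mm

k = Gd⁴/(8D³N_a) = (77.5×10³)(1.35⁴)/(8·15.7³·13) = 0.63959 N/mm
δ = F/k = 18.8 / 0.63959 = 29.394 mm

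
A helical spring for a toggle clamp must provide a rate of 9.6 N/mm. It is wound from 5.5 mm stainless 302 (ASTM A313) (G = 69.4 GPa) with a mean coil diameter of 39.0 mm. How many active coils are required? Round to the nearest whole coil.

N_a = Gd⁴/(8D³k) = (69.4×10³ × 5.5⁴)/(8 × 39.0³ × 9.6)
    = 6.35053e+07 / 4.5557e+06 = 13.94 → 14 coils

14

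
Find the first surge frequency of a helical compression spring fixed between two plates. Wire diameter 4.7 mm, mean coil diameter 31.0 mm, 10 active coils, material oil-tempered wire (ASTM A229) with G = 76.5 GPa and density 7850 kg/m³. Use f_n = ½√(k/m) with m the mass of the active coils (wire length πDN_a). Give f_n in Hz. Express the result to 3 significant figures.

172 Hz

k = Gd⁴/(8D³N_a) = (76.5×10³)(4.7⁴)/(8·31.0³·10) = 15.663 N/mm = 15663 N/m
Wire length L = πDN_a = π·31.0·10 = 973.89 mm
m = ρ·(πd²/4)·L = 7850 × 17.349×10⁻⁶ m² × 0.97389 m = 0.13264 kg
f_n = ½√(k/m) = 0.5·√(15663/0.13264) = 0.5·√(1.1809e+05) = 171.82 Hz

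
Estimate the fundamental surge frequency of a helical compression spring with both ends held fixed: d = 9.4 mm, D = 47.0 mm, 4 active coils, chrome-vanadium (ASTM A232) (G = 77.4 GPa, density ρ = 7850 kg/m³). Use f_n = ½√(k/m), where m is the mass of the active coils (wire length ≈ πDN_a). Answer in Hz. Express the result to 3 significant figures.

376 Hz

k = Gd⁴/(8D³N_a) = (77.4×10³)(9.4⁴)/(8·47.0³·4) = 181.89 N/mm = 1.8189e+05 N/m
Wire length L = πDN_a = π·47.0·4 = 590.62 mm
m = ρ·(πd²/4)·L = 7850 × 69.398×10⁻⁶ m² × 0.59062 m = 0.32175 kg
f_n = ½√(k/m) = 0.5·√(1.8189e+05/0.32175) = 0.5·√(5.6531e+05) = 375.94 Hz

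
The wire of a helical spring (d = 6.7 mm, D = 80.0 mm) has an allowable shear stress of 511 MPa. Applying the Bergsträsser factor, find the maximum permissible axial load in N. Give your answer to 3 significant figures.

679 N

C = D/d = 80.0/6.7 = 11.9403
K_B = (4C+2)/(4C−3) = 49.761/44.761 = 1.1117
τ_max = K·8FD/(πd³) → F_max = τ_allow·πd³/(8DK)
F_max = 511·π·6.7³/(8·80.0·1.1117) = 4.8283e+05/711.49 = 678.62 N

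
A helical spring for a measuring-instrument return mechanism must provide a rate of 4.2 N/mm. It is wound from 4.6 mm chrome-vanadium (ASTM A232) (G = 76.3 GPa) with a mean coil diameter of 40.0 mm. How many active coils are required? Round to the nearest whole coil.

N_a = Gd⁴/(8D³k) = (76.3×10³ × 4.6⁴)/(8 × 40.0³ × 4.2)
    = 3.4163e+07 / 2.1504e+06 = 15.89 → 16 coils

16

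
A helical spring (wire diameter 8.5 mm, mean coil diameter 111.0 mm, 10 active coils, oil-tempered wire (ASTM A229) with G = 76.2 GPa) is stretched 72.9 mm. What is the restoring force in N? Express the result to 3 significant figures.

k = Gd⁴/(8D³N_a) = (76.2×10³)(8.5⁴)/(8·111.0³·10) = 3.6356 N/mm
F = k·δ = 3.6356 × 72.9 = 265.03 N

265 N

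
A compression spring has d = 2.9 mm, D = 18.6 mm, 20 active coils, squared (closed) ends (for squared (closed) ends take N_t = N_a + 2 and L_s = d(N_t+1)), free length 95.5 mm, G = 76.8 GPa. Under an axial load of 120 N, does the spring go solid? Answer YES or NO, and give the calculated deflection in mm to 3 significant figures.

k = Gd⁴/(8D³N_a) = (76.8×10³)(2.9⁴)/(8·18.6³·20) = 5.2759 N/mm
N_t = 22; L_s = 2.9·23 = 66.7 mm; δ_solid = L₀ − L_s = 95.5 − 66.7 = 28.8 mm
δ = F/k = 120/5.2759 = 22.745 mm
δ < δ_solid → spring does not go solid

NO, δ = 22.7 mm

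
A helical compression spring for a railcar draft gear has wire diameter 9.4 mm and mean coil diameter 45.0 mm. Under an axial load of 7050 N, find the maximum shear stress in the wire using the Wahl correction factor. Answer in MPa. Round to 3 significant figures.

1290 MPa

Spring index C = D/d = 45.0/9.4 = 4.7872
K_W = (4C−1)/(4C−4) + 0.615/C = 18.149/15.149 + 0.1285 = 1.3265
τ₀ = 8FD/(πd³) = 8·7050·45.0/(π·9.4³) = 2.538e+06/2609.4 = 972.65 MPa
τ_max = K·τ₀ = 1.3265 × 972.65 = 1290.2 MPa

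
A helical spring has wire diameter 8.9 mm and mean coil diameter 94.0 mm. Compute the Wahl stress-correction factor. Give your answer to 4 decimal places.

1.1367

C = D/d = 94.0/8.9 = 10.5618
K_W = (4C−1)/(4C−4) + 0.615/C = 41.247/38.247 + 0.0582 = 1.1367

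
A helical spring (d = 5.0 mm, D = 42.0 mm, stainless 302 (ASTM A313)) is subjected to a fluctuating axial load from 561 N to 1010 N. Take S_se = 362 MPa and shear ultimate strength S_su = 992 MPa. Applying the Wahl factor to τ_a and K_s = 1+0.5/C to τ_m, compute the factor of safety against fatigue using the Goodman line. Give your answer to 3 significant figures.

C = D/d = 42.0/5.0 = 8.4000; K_W = (4C−1)/(4C−4)+0.615/C = 1.1746; K_s = 1+0.5/C = 1.0595
F_a = (F_max−F_min)/2 = 224.5 N; F_m = (F_max+F_min)/2 = 785.5 N
τ_a = K_W·8F_aD/(πd³) = 1.1746 × 192.09 = 225.62 MPa
τ_m = K_s·8F_mD/(πd³) = 1.0595 × 672.09 = 712.09 MPa
Goodman: 1/n_f = τ_a/S_se + τ_m/S_su = 225.62/362 + 712.09/992 = 0.62325 + 0.71783 = 1.3411
n_f = 1/1.3411 = 0.7457

0.746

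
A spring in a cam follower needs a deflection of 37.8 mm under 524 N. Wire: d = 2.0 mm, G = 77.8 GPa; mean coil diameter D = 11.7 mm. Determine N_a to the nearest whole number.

7

Required rate k = F/δ = 524/37.8 = 13.862 N/mm
N_a = Gd⁴/(8D³k) = (77.8×10³ × 2.0⁴)/(8 × 11.7³ × 13.862)
    = 1.2448e+06 / 177618 = 7.008 → 7 coils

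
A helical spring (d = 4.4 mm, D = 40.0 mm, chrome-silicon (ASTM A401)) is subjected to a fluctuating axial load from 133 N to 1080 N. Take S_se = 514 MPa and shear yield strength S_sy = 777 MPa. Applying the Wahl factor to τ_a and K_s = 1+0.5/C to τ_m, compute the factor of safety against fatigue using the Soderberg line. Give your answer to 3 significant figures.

C = D/d = 40.0/4.4 = 9.0909; K_W = (4C−1)/(4C−4)+0.615/C = 1.1603; K_s = 1+0.5/C = 1.0550
F_a = (F_max−F_min)/2 = 473.5 N; F_m = (F_max+F_min)/2 = 606.5 N
τ_a = K_W·8F_aD/(πd³) = 1.1603 × 566.19 = 656.98 MPa
τ_m = K_s·8F_mD/(πd³) = 1.0550 × 725.23 = 765.11 MPa
Soderberg: 1/n_f = τ_a/S_se + τ_m/S_sy = 656.98/514 + 765.11/777 = 1.27816 + 0.98470 = 2.2629
n_f = 1/2.2629 = 0.4419

0.442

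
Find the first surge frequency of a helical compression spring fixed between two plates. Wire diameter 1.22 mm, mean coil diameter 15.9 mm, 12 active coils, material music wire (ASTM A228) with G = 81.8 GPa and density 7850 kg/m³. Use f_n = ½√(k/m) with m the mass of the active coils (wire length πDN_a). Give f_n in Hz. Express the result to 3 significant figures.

146 Hz

k = Gd⁴/(8D³N_a) = (81.8×10³)(1.22⁴)/(8·15.9³·12) = 0.4696 N/mm = 469.6 N/m
Wire length L = πDN_a = π·15.9·12 = 599.42 mm
m = ρ·(πd²/4)·L = 7850 × 1.169×10⁻⁶ m² × 0.59942 m = 0.0055006 kg
f_n = ½√(k/m) = 0.5·√(469.6/0.0055006) = 0.5·√(85373) = 146.09 Hz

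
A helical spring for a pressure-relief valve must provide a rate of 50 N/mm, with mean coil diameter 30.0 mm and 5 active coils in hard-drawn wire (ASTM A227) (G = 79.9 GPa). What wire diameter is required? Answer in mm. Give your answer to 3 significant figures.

d = (8D³N_a·k / G)^(1/4) = (8·30.0³·5·50 / (79.9×10³))^0.25
  = (675.84)^0.25 = 5.0987 mm

5.10 mm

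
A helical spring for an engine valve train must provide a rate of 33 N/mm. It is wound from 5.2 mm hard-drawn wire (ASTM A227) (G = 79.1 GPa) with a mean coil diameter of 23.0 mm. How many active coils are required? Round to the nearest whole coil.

N_a = Gd⁴/(8D³k) = (79.1×10³ × 5.2⁴)/(8 × 23.0³ × 33)
    = 5.78349e+07 / 3.21209e+06 = 18.01 → 18 coils

18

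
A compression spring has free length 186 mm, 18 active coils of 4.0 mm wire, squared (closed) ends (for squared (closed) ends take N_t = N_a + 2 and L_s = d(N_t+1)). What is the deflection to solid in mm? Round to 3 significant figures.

102 mm

N_t = 20; L_s = 4.0·21 = 84 mm
δ_solid = L₀ − L_s = 186 − 84 = 102 mm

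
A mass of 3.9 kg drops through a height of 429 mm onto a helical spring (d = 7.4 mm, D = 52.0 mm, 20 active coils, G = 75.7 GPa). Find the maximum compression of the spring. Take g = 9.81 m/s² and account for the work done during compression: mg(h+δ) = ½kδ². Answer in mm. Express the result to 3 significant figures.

61.0 mm

k = Gd⁴/(8D³N_a) = (75.7×10³)(7.4⁴)/(8·52.0³·20) = 10.09 N/mm
W = mg = 3.9 × 9.81 = 38.259 N
½kδ² − Wδ − Wh = 0 → δ = (W + √(W² + 2kWh))/k
δ = (38.259 + √(1463.8 + 331218))/10.09 = (38.259 + 576.79)/10.09 = 60.956 mm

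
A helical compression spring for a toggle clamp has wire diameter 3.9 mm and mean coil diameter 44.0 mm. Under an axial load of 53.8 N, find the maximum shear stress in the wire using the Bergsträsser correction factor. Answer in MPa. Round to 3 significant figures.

114 MPa

Spring index C = D/d = 44.0/3.9 = 11.2821
K_B = (4C+2)/(4C−3) = 47.128/42.128 = 1.1187
τ₀ = 8FD/(πd³) = 8·53.8·44.0/(π·3.9³) = 18937.6/186.36 = 101.62 MPa
τ_max = K·τ₀ = 1.1187 × 101.62 = 113.68 MPa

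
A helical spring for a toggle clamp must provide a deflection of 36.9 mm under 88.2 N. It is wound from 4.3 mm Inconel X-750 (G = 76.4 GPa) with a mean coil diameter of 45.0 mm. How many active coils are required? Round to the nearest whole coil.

Required rate k = F/δ = 88.2/36.9 = 2.3902 N/mm
N_a = Gd⁴/(8D³k) = (76.4×10³ × 4.3⁴)/(8 × 45.0³ × 2.3902)
    = 2.61196e+07 / 1.74249e+06 = 14.99 → 15 coils

15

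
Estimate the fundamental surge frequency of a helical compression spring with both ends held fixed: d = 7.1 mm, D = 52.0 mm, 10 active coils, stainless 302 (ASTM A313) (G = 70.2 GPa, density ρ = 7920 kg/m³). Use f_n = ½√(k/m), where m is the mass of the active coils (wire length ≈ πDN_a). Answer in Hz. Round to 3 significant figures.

k = Gd⁴/(8D³N_a) = (70.2×10³)(7.1⁴)/(8·52.0³·10) = 15.859 N/mm = 15859 N/m
Wire length L = πDN_a = π·52.0·10 = 1633.6 mm
m = ρ·(πd²/4)·L = 7920 × 39.592×10⁻⁶ m² × 1.6336 m = 0.51225 kg
f_n = ½√(k/m) = 0.5·√(15859/0.51225) = 0.5·√(30959) = 87.976 Hz

88.0 Hz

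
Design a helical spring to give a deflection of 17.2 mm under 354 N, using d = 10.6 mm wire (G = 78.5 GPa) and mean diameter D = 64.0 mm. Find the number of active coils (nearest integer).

Required rate k = F/δ = 354/17.2 = 20.581 N/mm
N_a = Gd⁴/(8D³k) = (78.5×10³ × 10.6⁴)/(8 × 64.0³ × 20.581)
    = 9.91044e+08 / 4.31623e+07 = 22.96 → 23 coils

23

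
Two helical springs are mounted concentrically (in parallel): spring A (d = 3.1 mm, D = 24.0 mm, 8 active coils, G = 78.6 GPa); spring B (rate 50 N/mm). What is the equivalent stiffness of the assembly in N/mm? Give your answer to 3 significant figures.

k_A = Gd⁴/(8D³N_a) = (78.6×10³)(3.1⁴)/(8·24.0³·8) = 8.2046 N/mm
Parallel: k_eq = 8.2046 + 50 = 58.205 N/mm

58.2 N/mm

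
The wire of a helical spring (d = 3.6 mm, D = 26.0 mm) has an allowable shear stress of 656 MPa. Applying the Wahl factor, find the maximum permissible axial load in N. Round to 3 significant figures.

C = D/d = 26.0/3.6 = 7.2222
K_W = (4C−1)/(4C−4) + 0.615/C = 27.889/24.889 + 0.0852 = 1.2057
τ_max = K·8FD/(πd³) → F_max = τ_allow·πd³/(8DK)
F_max = 656·π·3.6³/(8·26.0·1.2057) = 96153/250.78 = 383.41 N

383 N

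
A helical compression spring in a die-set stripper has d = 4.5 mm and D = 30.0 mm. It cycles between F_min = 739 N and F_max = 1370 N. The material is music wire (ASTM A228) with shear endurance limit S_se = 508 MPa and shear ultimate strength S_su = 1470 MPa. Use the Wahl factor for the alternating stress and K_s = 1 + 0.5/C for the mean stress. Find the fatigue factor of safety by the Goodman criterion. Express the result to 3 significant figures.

0.779

C = D/d = 30.0/4.5 = 6.6667; K_W = (4C−1)/(4C−4)+0.615/C = 1.2246; K_s = 1+0.5/C = 1.0750
F_a = (F_max−F_min)/2 = 315.5 N; F_m = (F_max+F_min)/2 = 1054.5 N
τ_a = K_W·8F_aD/(πd³) = 1.2246 × 264.5 = 323.91 MPa
τ_m = K_s·8F_mD/(πd³) = 1.0750 × 884.04 = 950.34 MPa
Goodman: 1/n_f = τ_a/S_se + τ_m/S_su = 323.91/508 + 950.34/1470 = 0.63761 + 0.64649 = 1.2841
n_f = 1/1.2841 = 0.7788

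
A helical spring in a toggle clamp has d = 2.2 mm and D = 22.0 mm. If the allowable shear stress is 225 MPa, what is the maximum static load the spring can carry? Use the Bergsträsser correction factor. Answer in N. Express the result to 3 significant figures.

37.7 N

C = D/d = 22.0/2.2 = 10.0000
K_B = (4C+2)/(4C−3) = 42.000/37.000 = 1.1351
τ_max = K·8FD/(πd³) → F_max = τ_allow·πd³/(8DK)
F_max = 225·π·2.2³/(8·22.0·1.1351) = 7526.6/199.78 = 37.674 N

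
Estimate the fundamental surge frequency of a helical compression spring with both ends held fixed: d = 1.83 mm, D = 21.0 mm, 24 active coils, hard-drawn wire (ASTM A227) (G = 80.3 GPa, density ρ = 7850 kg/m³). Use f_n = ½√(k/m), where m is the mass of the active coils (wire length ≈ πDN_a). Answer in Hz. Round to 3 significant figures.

k = Gd⁴/(8D³N_a) = (80.3×10³)(1.83⁴)/(8·21.0³·24) = 0.50648 N/mm = 506.48 N/m
Wire length L = πDN_a = π·21.0·24 = 1583.4 mm
m = ρ·(πd²/4)·L = 7850 × 2.6302×10⁻⁶ m² × 1.5834 m = 0.032692 kg
f_n = ½√(k/m) = 0.5·√(506.48/0.032692) = 0.5·√(15492) = 62.234 Hz

62.2 Hz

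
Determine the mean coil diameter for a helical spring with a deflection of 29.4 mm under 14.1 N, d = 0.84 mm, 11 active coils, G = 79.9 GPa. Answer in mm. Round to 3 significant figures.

9.80 mm

Required rate k = F/δ = 14.1/29.4 = 0.47959 N/mm
D = (Gd⁴/(8N_a·k))^(1/3) = (79.9×10³·0.84⁴/(8·11·0.47959))^(1/3)
  = (942.561)^(1/3) = 9.8047 mm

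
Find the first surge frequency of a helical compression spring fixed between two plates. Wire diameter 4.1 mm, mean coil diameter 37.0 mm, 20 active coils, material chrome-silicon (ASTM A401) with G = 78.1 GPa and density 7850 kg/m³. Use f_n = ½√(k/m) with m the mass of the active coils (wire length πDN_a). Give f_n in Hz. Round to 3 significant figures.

k = Gd⁴/(8D³N_a) = (78.1×10³)(4.1⁴)/(8·37.0³·20) = 2.7231 N/mm = 2723.1 N/m
Wire length L = πDN_a = π·37.0·20 = 2324.8 mm
m = ρ·(πd²/4)·L = 7850 × 13.203×10⁻⁶ m² × 2.3248 m = 0.24094 kg
f_n = ½√(k/m) = 0.5·√(2723.1/0.24094) = 0.5·√(11302) = 53.155 Hz

53.2 Hz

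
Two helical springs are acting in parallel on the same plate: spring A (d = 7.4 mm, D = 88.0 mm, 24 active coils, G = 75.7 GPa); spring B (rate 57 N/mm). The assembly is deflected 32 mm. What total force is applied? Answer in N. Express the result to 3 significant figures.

1880 N

k_A = Gd⁴/(8D³N_a) = (75.7×10³)(7.4⁴)/(8·88.0³·24) = 1.7349 N/mm
Parallel: k_eq = 1.7349 + 57 = 58.735 N/mm
F = k_eq·δ = 58.735·32 = 1879.5 N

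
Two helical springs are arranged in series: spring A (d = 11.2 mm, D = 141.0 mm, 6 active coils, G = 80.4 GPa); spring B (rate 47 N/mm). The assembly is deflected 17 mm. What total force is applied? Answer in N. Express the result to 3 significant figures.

k_A = Gd⁴/(8D³N_a) = (80.4×10³)(11.2⁴)/(8·141.0³·6) = 9.4022 N/mm
Series: 1/k_eq = 1/9.4022 + 1/47 = 0.12763; k_eq = 7.8349 N/mm
F = k_eq·δ = 7.8349·17 = 133.19 N

133 N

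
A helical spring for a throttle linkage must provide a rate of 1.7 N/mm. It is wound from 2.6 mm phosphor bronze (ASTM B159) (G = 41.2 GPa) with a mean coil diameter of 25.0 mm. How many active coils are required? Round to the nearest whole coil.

N_a = Gd⁴/(8D³k) = (41.2×10³ × 2.6⁴)/(8 × 25.0³ × 1.7)
    = 1.88274e+06 / 212500 = 8.86 → 9 coils

9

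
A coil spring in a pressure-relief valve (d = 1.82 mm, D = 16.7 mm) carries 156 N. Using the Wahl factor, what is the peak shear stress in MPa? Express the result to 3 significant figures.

Spring index C = D/d = 16.7/1.82 = 9.1758
K_W = (4C−1)/(4C−4) + 0.615/C = 35.703/32.703 + 0.0670 = 1.1588
τ₀ = 8FD/(πd³) = 8·156·16.7/(π·1.82³) = 20841.6/18.939 = 1100.4 MPa
τ_max = K·τ₀ = 1.1588 × 1100.4 = 1275.1 MPa

1280 MPa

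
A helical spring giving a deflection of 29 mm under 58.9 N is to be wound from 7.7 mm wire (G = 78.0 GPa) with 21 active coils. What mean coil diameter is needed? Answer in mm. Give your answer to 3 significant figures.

Required rate k = F/δ = 58.9/29 = 2.031 N/mm
D = (Gd⁴/(8N_a·k))^(1/3) = (78.0×10³·7.7⁴/(8·21·2.031))^(1/3)
  = (803583)^(1/3) = 92.9702 mm

93.0 mm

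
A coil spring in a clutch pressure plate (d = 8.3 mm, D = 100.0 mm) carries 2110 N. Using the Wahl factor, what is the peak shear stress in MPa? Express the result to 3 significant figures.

Spring index C = D/d = 100.0/8.3 = 12.0482
K_W = (4C−1)/(4C−4) + 0.615/C = 47.193/44.193 + 0.0510 = 1.1189
τ₀ = 8FD/(πd³) = 8·2110·100.0/(π·8.3³) = 1.688e+06/1796.3 = 939.7 MPa
τ_max = K·τ₀ = 1.1189 × 939.7 = 1051.5 MPa

1050 MPa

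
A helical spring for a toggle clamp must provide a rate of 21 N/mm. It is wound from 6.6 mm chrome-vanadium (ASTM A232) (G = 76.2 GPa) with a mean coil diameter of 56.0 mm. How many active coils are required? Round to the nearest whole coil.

N_a = Gd⁴/(8D³k) = (76.2×10³ × 6.6⁴)/(8 × 56.0³ × 21)
    = 1.44587e+08 / 2.95035e+07 = 4.901 → 5 coils

5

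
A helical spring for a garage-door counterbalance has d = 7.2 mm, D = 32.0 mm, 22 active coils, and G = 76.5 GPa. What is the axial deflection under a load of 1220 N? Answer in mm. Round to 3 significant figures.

k = Gd⁴/(8D³N_a) = (76.5×10³)(7.2⁴)/(8·32.0³·22) = 35.647 N/mm
δ = F/k = 1220 / 35.647 = 34.224 mm

34.2 mm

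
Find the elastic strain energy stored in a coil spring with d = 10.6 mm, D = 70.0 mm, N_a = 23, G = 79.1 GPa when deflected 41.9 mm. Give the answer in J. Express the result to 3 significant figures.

k = Gd⁴/(8D³N_a) = (79.1×10³)(10.6⁴)/(8·70.0³·23) = 15.823 N/mm
U = ½kδ² = 0.5 × 15.823 × 41.9² = 13889 N·mm = 13.889 J

13.9 J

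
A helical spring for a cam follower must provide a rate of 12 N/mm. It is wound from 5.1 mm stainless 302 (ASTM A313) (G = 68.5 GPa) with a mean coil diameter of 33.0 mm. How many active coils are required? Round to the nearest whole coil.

N_a = Gd⁴/(8D³k) = (68.5×10³ × 5.1⁴)/(8 × 33.0³ × 12)
    = 4.63416e+07 / 3.44995e+06 = 13.43 → 13 coils

13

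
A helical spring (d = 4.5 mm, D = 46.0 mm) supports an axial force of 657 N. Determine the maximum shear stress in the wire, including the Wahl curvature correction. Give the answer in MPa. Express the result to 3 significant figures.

Spring index C = D/d = 46.0/4.5 = 10.2222
K_W = (4C−1)/(4C−4) + 0.615/C = 39.889/36.889 + 0.0602 = 1.1415
τ₀ = 8FD/(πd³) = 8·657·46.0/(π·4.5³) = 241776/286.28 = 844.55 MPa
τ_max = K·τ₀ = 1.1415 × 844.55 = 964.04 MPa

964 MPa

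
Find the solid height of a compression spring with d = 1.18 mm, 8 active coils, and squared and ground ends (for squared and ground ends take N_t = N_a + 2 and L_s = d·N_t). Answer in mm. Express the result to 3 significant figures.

11.8 mm

squared and ground ends: N_t = N_a + 2 = 8 + 2 = 10
L_s = d·N_t = 1.18 × 10 = 11.8 mm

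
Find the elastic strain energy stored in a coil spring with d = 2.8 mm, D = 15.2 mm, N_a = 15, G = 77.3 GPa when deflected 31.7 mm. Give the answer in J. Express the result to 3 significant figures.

5.66 J

k = Gd⁴/(8D³N_a) = (77.3×10³)(2.8⁴)/(8·15.2³·15) = 11.275 N/mm
U = ½kδ² = 0.5 × 11.275 × 31.7² = 5664.8 N·mm = 5.6648 J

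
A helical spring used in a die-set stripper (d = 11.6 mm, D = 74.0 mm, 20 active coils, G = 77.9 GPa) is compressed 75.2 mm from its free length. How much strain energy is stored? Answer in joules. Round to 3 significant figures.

61.5 J

k = Gd⁴/(8D³N_a) = (77.9×10³)(11.6⁴)/(8·74.0³·20) = 21.755 N/mm
U = ½kδ² = 0.5 × 21.755 × 75.2² = 61512 N·mm = 61.512 J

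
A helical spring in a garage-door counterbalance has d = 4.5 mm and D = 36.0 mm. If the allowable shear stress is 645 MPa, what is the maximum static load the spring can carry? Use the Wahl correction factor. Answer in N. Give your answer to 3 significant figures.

541 N

C = D/d = 36.0/4.5 = 8.0000
K_W = (4C−1)/(4C−4) + 0.615/C = 31.000/28.000 + 0.0769 = 1.1840
τ_max = K·8FD/(πd³) → F_max = τ_allow·πd³/(8DK)
F_max = 645·π·4.5³/(8·36.0·1.1840) = 1.8465e+05/341 = 541.5 N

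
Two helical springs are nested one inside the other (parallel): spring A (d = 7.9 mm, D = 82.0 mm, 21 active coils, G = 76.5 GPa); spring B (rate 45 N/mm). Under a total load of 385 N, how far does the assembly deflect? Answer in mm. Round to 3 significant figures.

7.98 mm

k_A = Gd⁴/(8D³N_a) = (76.5×10³)(7.9⁴)/(8·82.0³·21) = 3.2168 N/mm
Parallel: k_eq = 3.2168 + 45 = 48.217 N/mm
δ = F/k_eq = 385/48.217 = 7.9848 mm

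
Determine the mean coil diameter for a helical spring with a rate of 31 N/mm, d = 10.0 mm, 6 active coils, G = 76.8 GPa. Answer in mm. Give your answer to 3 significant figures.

80.2 mm

D = (Gd⁴/(8N_a·k))^(1/3) = (76.8×10³·10.0⁴/(8·6·31))^(1/3)
  = (516129)^(1/3) = 80.2145 mm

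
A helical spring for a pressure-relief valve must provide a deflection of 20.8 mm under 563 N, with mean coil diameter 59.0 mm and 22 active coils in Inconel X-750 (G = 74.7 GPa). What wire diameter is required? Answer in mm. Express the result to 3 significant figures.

Required rate k = F/δ = 563/20.8 = 27.067 N/mm
d = (8D³N_a·k / G)^(1/4) = (8·59.0³·22·27.067 / (74.7×10³))^0.25
  = (13098)^0.25 = 10.6979 mm

10.7 mm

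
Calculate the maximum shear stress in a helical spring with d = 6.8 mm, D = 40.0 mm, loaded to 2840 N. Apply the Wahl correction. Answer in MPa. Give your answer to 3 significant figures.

1160 MPa

Spring index C = D/d = 40.0/6.8 = 5.8824
K_W = (4C−1)/(4C−4) + 0.615/C = 22.529/19.529 + 0.1045 = 1.2582
τ₀ = 8FD/(πd³) = 8·2840·40.0/(π·6.8³) = 908800/987.82 = 920.01 MPa
τ_max = K·τ₀ = 1.2582 × 920.01 = 1157.5 MPa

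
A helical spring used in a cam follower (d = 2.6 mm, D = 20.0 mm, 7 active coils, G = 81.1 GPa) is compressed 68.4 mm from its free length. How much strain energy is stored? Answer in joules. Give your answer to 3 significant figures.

19.4 J

k = Gd⁴/(8D³N_a) = (81.1×10³)(2.6⁴)/(8·20.0³·7) = 8.2725 N/mm
U = ½kδ² = 0.5 × 8.2725 × 68.4² = 19352 N·mm = 19.352 J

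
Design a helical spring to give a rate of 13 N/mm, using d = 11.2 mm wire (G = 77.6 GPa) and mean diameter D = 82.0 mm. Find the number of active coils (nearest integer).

21

N_a = Gd⁴/(8D³k) = (77.6×10³ × 11.2⁴)/(8 × 82.0³ × 13)
    = 1.22105e+09 / 5.73423e+07 = 21.29 → 21 coils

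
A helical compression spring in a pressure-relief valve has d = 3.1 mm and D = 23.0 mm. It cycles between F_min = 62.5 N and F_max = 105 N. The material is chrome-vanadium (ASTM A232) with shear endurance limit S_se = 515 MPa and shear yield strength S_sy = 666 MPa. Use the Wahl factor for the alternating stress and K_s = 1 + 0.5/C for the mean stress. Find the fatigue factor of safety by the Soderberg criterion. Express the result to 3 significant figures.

2.77

C = D/d = 23.0/3.1 = 7.4194; K_W = (4C−1)/(4C−4)+0.615/C = 1.1997; K_s = 1+0.5/C = 1.0674
F_a = (F_max−F_min)/2 = 21.25 N; F_m = (F_max+F_min)/2 = 83.75 N
τ_a = K_W·8F_aD/(πd³) = 1.1997 × 41.777 = 50.121 MPa
τ_m = K_s·8F_mD/(πd³) = 1.0674 × 164.65 = 175.75 MPa
Soderberg: 1/n_f = τ_a/S_se + τ_m/S_sy = 50.121/515 + 175.75/666 = 0.09732 + 0.26389 = 0.36121
n_f = 1/0.36121 = 2.768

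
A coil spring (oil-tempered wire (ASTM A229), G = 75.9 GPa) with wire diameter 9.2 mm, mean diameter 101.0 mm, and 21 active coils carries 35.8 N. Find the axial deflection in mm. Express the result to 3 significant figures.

11.4 mm

k = Gd⁴/(8D³N_a) = (75.9×10³)(9.2⁴)/(8·101.0³·21) = 3.1414 N/mm
δ = F/k = 35.8 / 3.1414 = 11.396 mm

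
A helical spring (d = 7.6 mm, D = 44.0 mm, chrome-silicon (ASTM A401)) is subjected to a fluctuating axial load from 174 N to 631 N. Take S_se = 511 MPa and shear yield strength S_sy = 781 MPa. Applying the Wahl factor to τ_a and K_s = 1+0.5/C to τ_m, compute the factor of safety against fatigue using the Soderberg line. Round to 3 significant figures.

C = D/d = 44.0/7.6 = 5.7895; K_W = (4C−1)/(4C−4)+0.615/C = 1.2628; K_s = 1+0.5/C = 1.0864
F_a = (F_max−F_min)/2 = 228.5 N; F_m = (F_max+F_min)/2 = 402.5 N
τ_a = K_W·8F_aD/(πd³) = 1.2628 × 58.323 = 73.651 MPa
τ_m = K_s·8F_mD/(πd³) = 1.0864 × 102.73 = 111.61 MPa
Soderberg: 1/n_f = τ_a/S_se + τ_m/S_sy = 73.651/511 + 111.61/781 = 0.14413 + 0.14290 = 0.28703
n_f = 1/0.28703 = 3.484

3.48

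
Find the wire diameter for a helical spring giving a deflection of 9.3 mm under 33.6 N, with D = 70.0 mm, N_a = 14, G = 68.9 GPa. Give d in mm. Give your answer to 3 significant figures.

Required rate k = F/δ = 33.6/9.3 = 3.6129 N/mm
d = (8D³N_a·k / G)^(1/4) = (8·70.0³·14·3.6129 / (68.9×10³))^0.25
  = (2014.4)^0.25 = 6.6994 mm

6.70 mm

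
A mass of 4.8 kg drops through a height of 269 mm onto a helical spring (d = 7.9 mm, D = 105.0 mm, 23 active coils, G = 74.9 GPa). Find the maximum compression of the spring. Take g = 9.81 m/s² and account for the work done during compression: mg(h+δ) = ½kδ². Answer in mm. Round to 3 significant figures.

175 mm

k = Gd⁴/(8D³N_a) = (74.9×10³)(7.9⁴)/(8·105.0³·23) = 1.3696 N/mm
W = mg = 4.8 × 9.81 = 47.088 N
½kδ² − Wδ − Wh = 0 → δ = (W + √(W² + 2kWh))/k
δ = (47.088 + √(2217.3 + 34697.4))/1.3696 = (47.088 + 192.13)/1.3696 = 174.66 mm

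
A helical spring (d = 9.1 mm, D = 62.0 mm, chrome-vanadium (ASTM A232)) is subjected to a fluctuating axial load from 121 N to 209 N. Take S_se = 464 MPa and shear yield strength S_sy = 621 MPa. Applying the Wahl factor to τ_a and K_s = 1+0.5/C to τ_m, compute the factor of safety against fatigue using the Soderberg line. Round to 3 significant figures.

11.9

C = D/d = 62.0/9.1 = 6.8132; K_W = (4C−1)/(4C−4)+0.615/C = 1.2193; K_s = 1+0.5/C = 1.0734
F_a = (F_max−F_min)/2 = 44 N; F_m = (F_max+F_min)/2 = 165 N
τ_a = K_W·8F_aD/(πd³) = 1.2193 × 9.2185 = 11.24 MPa
τ_m = K_s·8F_mD/(πd³) = 1.0734 × 34.569 = 37.106 MPa
Soderberg: 1/n_f = τ_a/S_se + τ_m/S_sy = 11.24/464 + 37.106/621 = 0.02422 + 0.05975 = 0.083977
n_f = 1/0.083977 = 11.91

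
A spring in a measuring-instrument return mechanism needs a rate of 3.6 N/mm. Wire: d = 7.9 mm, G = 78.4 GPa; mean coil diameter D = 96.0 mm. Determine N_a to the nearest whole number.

12

N_a = Gd⁴/(8D³k) = (78.4×10³ × 7.9⁴)/(8 × 96.0³ × 3.6)
    = 3.05369e+08 / 2.54804e+07 = 11.98 → 12 coils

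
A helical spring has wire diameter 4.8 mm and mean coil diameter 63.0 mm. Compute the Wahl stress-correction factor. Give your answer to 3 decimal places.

C = D/d = 63.0/4.8 = 13.1250
K_W = (4C−1)/(4C−4) + 0.615/C = 51.500/48.500 + 0.0469 = 1.1087

1.109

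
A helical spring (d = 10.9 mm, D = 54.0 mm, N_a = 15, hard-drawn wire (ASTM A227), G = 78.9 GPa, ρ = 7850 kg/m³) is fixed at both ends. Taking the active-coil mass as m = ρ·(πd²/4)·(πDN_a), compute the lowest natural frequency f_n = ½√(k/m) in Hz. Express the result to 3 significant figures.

k = Gd⁴/(8D³N_a) = (78.9×10³)(10.9⁴)/(8·54.0³·15) = 58.941 N/mm = 58941 N/m
Wire length L = πDN_a = π·54.0·15 = 2544.7 mm
m = ρ·(πd²/4)·L = 7850 × 93.313×10⁻⁶ m² × 2.5447 m = 1.864 kg
f_n = ½√(k/m) = 0.5·√(58941/1.864) = 0.5·√(31621) = 88.911 Hz

88.9 Hz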